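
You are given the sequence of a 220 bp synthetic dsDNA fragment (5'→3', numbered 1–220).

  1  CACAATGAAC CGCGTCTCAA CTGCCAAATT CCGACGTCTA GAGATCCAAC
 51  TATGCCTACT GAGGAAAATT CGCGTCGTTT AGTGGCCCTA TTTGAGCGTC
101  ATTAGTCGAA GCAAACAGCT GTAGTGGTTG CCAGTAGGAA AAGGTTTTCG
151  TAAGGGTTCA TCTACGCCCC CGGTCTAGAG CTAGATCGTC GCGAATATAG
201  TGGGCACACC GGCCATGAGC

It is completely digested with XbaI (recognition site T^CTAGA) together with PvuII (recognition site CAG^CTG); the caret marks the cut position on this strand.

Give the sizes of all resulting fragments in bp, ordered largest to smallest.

XbaI sites (TCTAGA) start at positions 37, 174.
XbaI cuts after the first base of each site, so after positions 37, 174.
The PvuII site (CAGCTG) starts at position 116.
PvuII cuts after base 3 of each site, so after position 118.
Combined cut positions: 37, 118, 174.
Linear molecule, 3 cuts → 4 fragments:
  1–37 → 37 bp
  38–118 → 81 bp
  119–174 → 56 bp
  175–220 → 46 bp
Sorted largest to smallest: 81, 56, 46, 37 bp.

81, 56, 46, 37 bp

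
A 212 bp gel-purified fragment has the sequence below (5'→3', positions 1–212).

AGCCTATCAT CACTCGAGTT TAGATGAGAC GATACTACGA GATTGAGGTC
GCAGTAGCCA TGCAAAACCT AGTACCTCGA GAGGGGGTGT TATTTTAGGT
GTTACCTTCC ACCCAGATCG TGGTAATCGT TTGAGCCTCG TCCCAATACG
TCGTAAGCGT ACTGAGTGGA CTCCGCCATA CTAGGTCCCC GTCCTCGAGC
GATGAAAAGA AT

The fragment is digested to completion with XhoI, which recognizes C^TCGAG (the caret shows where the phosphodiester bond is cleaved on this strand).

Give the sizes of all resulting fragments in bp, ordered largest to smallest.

118, 63, 18, 13 bp

XhoI sites (CTCGAG) start at positions 13, 76, 194.
XhoI cuts after the first base of each site, so after positions 13, 76, 194.
Linear molecule, 3 cuts → 4 fragments:
  1–13 → 13 bp
  14–76 → 63 bp
  77–194 → 118 bp
  195–212 → 18 bp
Sorted largest to smallest: 118, 63, 18, 13 bp.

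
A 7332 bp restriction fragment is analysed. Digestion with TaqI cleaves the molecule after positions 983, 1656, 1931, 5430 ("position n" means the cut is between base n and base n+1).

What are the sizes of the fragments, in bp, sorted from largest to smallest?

3499, 1902, 983, 673, 275 bp

Linear molecule, 4 cuts → 5 fragments:
  983 − 0 = 983 bp
  1656 − 983 = 673 bp
  1931 − 1656 = 275 bp
  5430 − 1931 = 3499 bp
  7332 − 5430 = 1902 bp
Sorted largest to smallest: 3499, 1902, 983, 673, 275 bp.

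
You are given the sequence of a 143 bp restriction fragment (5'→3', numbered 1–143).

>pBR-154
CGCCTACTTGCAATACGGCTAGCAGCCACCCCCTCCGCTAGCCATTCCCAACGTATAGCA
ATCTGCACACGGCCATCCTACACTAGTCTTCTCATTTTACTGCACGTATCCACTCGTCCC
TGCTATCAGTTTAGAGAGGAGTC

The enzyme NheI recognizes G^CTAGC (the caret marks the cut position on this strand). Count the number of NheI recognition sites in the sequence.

2

GCTAGC occurs starting at positions 18, 37.
NheI cuts at 2 sites.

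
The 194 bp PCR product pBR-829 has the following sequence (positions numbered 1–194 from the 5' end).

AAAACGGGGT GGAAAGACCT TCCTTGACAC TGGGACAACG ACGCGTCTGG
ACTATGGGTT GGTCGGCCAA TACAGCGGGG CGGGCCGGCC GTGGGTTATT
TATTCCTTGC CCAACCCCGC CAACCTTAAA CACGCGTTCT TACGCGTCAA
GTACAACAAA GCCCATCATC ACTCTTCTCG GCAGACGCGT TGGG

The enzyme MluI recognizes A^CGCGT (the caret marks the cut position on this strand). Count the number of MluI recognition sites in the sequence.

4

ACGCGT occurs starting at positions 41, 132, 142, 185.
MluI cuts at 4 sites.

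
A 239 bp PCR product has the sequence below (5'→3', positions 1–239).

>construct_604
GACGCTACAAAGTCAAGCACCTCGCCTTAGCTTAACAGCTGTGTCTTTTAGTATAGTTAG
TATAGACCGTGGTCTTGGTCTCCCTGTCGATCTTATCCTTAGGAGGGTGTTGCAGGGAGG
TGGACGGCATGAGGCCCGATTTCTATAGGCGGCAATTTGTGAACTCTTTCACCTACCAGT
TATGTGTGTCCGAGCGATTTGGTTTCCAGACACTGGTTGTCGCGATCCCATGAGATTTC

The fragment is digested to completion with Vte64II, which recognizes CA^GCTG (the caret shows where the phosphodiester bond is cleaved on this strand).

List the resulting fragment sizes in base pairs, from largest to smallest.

202, 37 bp

The Vte64II site (CAGCTG) starts at position 36.
Vte64II cuts after base 2 of each site, so after position 37.
Linear molecule, 1 cut → 2 fragments:
  1–37 → 37 bp
  38–239 → 202 bp
Sorted largest to smallest: 202, 37 bp.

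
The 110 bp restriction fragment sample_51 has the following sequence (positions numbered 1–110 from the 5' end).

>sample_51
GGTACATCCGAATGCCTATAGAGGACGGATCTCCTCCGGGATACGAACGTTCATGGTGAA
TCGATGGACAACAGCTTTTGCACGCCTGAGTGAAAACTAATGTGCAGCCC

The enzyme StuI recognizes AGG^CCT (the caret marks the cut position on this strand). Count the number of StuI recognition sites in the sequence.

No occurrence of AGGCCT is present in the sequence.
StuI does not cut: 0 sites.

0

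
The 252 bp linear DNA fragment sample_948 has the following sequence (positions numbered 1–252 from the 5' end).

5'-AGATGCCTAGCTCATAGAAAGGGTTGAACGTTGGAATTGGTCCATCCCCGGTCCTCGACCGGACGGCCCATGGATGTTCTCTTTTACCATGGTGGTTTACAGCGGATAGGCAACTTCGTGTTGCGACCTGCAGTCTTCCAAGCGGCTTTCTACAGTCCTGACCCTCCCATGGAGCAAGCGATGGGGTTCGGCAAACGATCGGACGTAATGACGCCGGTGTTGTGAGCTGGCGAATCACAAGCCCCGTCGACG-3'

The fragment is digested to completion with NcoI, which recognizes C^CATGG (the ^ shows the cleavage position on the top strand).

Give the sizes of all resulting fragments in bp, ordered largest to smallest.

NcoI sites (CCATGG) start at positions 68, 87, 167.
NcoI cuts after the first base of each site, so after positions 68, 87, 167.
Linear molecule, 3 cuts → 4 fragments:
  1–68 → 68 bp
  69–87 → 19 bp
  88–167 → 80 bp
  168–252 → 85 bp
Sorted largest to smallest: 85, 80, 68, 19 bp.

85, 80, 68, 19 bp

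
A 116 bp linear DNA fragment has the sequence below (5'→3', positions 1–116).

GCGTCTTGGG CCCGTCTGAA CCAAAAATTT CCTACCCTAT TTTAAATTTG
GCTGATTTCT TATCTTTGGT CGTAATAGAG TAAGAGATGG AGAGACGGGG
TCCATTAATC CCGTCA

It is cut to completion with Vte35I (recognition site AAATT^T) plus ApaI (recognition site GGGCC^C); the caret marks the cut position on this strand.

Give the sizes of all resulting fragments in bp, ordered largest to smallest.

Vte35I sites (AAATTT) start at positions 25, 44.
Vte35I cuts after base 5 of each site (before the last base), so after positions 29, 48.
The ApaI site (GGGCCC) starts at position 8.
ApaI cuts after base 5 of each site (before the last base), so after position 12.
Combined cut positions: 12, 29, 48.
Linear molecule, 3 cuts → 4 fragments:
  1–12 → 12 bp
  13–29 → 17 bp
  30–48 → 19 bp
  49–116 → 68 bp
Sorted largest to smallest: 68, 19, 17, 12 bp.

68, 19, 17, 12 bp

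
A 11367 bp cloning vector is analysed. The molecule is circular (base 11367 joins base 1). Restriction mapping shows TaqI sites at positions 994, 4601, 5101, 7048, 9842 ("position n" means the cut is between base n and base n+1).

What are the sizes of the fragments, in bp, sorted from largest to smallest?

Circular molecule, 5 cuts → 5 fragments:
  4601 − 994 = 3607 bp
  5101 − 4601 = 500 bp
  7048 − 5101 = 1947 bp
  9842 − 7048 = 2794 bp
  wrap: 11367 − 9842 + 994 = 2519 bp
Sorted largest to smallest: 3607, 2794, 2519, 1947, 500 bp.

3607, 2794, 2519, 1947, 500 bp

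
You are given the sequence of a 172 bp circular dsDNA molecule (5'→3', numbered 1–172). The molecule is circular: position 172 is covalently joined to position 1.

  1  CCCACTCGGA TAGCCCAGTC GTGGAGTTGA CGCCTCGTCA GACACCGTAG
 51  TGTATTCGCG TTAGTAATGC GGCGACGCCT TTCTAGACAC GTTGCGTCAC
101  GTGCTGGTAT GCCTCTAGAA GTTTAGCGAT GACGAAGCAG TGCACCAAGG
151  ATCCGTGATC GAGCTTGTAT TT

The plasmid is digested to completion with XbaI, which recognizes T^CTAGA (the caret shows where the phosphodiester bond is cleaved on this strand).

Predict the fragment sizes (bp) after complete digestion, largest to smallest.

140, 32 bp

XbaI sites (TCTAGA) start at positions 82, 114.
XbaI cuts after the first base of each site, so after positions 82, 114.
Circular molecule, 2 cuts → 2 fragments:
  83–114 → 32 bp
  115–172 then 1–82 → 58 + 82 = 140 bp
Sorted largest to smallest: 140, 32 bp.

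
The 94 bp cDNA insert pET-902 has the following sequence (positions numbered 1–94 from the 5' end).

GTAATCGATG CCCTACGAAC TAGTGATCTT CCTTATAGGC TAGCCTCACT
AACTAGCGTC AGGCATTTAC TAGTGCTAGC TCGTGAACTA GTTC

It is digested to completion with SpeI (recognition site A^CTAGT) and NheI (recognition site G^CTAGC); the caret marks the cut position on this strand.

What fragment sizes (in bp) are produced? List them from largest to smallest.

30, 20, 19, 12, 7, 6 bp

SpeI sites (ACTAGT) start at positions 19, 69, 87.
SpeI cuts after the first base of each site, so after positions 19, 69, 87.
NheI sites (GCTAGC) start at positions 39, 75.
NheI cuts after the first base of each site, so after positions 39, 75.
Combined cut positions: 19, 39, 69, 75, 87.
Linear molecule, 5 cuts → 6 fragments:
  1–19 → 19 bp
  20–39 → 20 bp
  40–69 → 30 bp
  70–75 → 6 bp
  76–87 → 12 bp
  88–94 → 7 bp
Sorted largest to smallest: 30, 20, 19, 12, 7, 6 bp.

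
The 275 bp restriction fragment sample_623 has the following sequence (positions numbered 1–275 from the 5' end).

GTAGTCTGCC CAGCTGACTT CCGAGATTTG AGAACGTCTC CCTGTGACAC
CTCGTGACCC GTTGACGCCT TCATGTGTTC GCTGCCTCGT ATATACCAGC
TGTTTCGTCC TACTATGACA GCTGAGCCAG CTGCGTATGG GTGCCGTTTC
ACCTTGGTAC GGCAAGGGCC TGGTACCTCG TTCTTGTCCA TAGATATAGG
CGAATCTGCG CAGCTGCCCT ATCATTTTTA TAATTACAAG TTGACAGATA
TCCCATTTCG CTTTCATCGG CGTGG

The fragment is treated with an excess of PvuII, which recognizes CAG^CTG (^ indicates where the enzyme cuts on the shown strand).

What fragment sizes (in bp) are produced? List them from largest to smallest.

PvuII sites (CAGCTG) start at positions 11, 97, 119, 128, 211.
PvuII cuts after base 3 of each site, so after positions 13, 99, 121, 130, 213.
Linear molecule, 5 cuts → 6 fragments:
  1–13 → 13 bp
  14–99 → 86 bp
  100–121 → 22 bp
  122–130 → 9 bp
  131–213 → 83 bp
  214–275 → 62 bp
Sorted largest to smallest: 86, 83, 62, 22, 13, 9 bp.

86, 83, 62, 22, 13, 9 bp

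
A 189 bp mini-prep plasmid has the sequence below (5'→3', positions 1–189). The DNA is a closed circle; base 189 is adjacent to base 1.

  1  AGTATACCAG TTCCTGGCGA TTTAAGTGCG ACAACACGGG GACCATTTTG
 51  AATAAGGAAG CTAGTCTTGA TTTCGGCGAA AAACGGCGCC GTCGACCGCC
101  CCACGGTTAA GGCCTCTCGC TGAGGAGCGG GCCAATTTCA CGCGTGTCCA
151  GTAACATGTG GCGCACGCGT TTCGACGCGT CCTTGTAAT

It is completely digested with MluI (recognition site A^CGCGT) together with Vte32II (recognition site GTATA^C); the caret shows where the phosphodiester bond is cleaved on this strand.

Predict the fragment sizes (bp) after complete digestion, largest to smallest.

MluI sites (ACGCGT) start at positions 140, 165, 175.
MluI cuts after the first base of each site, so after positions 140, 165, 175.
The Vte32II site (GTATAC) starts at position 2.
Vte32II cuts after base 5 of each site (before the last base), so after position 6.
Combined cut positions: 6, 140, 165, 175.
Circular molecule, 4 cuts → 4 fragments:
  7–140 → 134 bp
  141–165 → 25 bp
  166–175 → 10 bp
  176–189 then 1–6 → 14 + 6 = 20 bp
Sorted largest to smallest: 134, 25, 20, 10 bp.

134, 25, 20, 10 bp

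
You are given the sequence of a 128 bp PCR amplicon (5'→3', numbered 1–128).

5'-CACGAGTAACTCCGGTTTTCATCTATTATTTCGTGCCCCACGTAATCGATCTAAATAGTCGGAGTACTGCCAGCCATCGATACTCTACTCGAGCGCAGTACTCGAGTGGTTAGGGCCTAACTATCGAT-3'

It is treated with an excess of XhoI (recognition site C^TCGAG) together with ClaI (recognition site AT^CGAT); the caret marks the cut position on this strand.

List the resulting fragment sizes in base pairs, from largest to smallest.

46, 31, 23, 13, 11, 4 bp

XhoI sites (CTCGAG) start at positions 88, 101.
XhoI cuts after the first base of each site, so after positions 88, 101.
ClaI sites (ATCGAT) start at positions 45, 76, 123.
ClaI cuts after base 2 of each site, so after positions 46, 77, 124.
Combined cut positions: 46, 77, 88, 101, 124.
Linear molecule, 5 cuts → 6 fragments:
  1–46 → 46 bp
  47–77 → 31 bp
  78–88 → 11 bp
  89–101 → 13 bp
  102–124 → 23 bp
  125–128 → 4 bp
Sorted largest to smallest: 46, 31, 23, 13, 11, 4 bp.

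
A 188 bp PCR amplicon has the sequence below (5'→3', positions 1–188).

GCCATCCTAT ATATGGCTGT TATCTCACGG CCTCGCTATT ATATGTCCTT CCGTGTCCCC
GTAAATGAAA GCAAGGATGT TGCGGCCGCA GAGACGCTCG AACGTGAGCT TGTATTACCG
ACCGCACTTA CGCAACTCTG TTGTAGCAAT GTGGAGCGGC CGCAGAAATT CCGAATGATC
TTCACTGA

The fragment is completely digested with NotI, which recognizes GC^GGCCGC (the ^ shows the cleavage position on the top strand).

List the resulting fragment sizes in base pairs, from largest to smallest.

NotI sites (GCGGCCGC) start at positions 82, 156.
NotI cuts after base 2 of each site, so after positions 83, 157.
Linear molecule, 2 cuts → 3 fragments:
  1–83 → 83 bp
  84–157 → 74 bp
  158–188 → 31 bp
Sorted largest to smallest: 83, 74, 31 bp.

83, 74, 31 bp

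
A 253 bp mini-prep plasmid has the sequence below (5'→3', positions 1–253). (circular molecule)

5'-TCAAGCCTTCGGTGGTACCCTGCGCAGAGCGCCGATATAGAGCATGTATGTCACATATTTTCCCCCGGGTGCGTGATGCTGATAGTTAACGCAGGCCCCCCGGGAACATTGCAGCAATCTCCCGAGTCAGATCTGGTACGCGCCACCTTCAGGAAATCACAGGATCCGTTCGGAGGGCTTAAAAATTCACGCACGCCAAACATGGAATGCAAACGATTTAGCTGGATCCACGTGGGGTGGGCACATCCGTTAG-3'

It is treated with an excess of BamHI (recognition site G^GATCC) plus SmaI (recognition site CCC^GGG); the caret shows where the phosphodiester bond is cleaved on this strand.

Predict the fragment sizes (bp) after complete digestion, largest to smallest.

BamHI sites (GGATCC) start at positions 162, 224.
BamHI cuts after the first base of each site, so after positions 162, 224.
SmaI sites (CCCGGG) start at positions 64, 99.
SmaI cuts after base 3 of each site, so after positions 66, 101.
Combined cut positions: 66, 101, 162, 224.
Circular molecule, 4 cuts → 4 fragments:
  67–101 → 35 bp
  102–162 → 61 bp
  163–224 → 62 bp
  225–253 then 1–66 → 29 + 66 = 95 bp
Sorted largest to smallest: 95, 62, 61, 35 bp.

95, 62, 61, 35 bp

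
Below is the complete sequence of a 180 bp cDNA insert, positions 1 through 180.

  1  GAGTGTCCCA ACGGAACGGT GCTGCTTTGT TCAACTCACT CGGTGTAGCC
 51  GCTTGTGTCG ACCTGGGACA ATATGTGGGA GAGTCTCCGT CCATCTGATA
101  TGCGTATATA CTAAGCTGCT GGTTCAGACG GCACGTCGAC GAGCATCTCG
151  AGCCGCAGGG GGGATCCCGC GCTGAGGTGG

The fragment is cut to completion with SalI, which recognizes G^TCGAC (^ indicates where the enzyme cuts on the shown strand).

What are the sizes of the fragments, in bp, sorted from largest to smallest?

SalI sites (GTCGAC) start at positions 57, 135.
SalI cuts after the first base of each site, so after positions 57, 135.
Linear molecule, 2 cuts → 3 fragments:
  1–57 → 57 bp
  58–135 → 78 bp
  136–180 → 45 bp
Sorted largest to smallest: 78, 57, 45 bp.

78, 57, 45 bp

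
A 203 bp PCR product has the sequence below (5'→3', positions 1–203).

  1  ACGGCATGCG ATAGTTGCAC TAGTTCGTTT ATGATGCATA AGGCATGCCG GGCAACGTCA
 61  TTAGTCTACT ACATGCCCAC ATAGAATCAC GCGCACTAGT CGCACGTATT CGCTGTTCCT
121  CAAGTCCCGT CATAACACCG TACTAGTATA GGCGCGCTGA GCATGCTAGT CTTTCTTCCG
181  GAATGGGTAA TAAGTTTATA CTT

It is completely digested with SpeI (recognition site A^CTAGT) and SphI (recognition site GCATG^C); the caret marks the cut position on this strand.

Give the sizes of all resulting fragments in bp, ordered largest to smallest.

48, 47, 38, 28, 23, 11, 8 bp

SpeI sites (ACTAGT) start at positions 19, 95, 142.
SpeI cuts after the first base of each site, so after positions 19, 95, 142.
SphI sites (GCATGC) start at positions 4, 43, 161.
SphI cuts after base 5 of each site (before the last base), so after positions 8, 47, 165.
Combined cut positions: 8, 19, 47, 95, 142, 165.
Linear molecule, 6 cuts → 7 fragments:
  1–8 → 8 bp
  9–19 → 11 bp
  20–47 → 28 bp
  48–95 → 48 bp
  96–142 → 47 bp
  143–165 → 23 bp
  166–203 → 38 bp
Sorted largest to smallest: 48, 47, 38, 28, 23, 11, 8 bp.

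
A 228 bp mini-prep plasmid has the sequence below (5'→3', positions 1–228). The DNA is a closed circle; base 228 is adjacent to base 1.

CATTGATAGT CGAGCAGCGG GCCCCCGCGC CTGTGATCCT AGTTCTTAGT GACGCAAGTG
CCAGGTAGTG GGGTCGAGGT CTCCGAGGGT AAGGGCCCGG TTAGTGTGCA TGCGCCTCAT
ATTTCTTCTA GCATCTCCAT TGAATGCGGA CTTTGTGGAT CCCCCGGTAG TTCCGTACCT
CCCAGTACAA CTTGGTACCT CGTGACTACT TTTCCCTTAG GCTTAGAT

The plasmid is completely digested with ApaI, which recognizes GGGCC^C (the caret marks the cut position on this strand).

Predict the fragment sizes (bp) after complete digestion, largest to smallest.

154, 74 bp

ApaI sites (GGGCCC) start at positions 19, 93.
ApaI cuts after base 5 of each site (before the last base), so after positions 23, 97.
Circular molecule, 2 cuts → 2 fragments:
  24–97 → 74 bp
  98–228 then 1–23 → 131 + 23 = 154 bp
Sorted largest to smallest: 154, 74 bp.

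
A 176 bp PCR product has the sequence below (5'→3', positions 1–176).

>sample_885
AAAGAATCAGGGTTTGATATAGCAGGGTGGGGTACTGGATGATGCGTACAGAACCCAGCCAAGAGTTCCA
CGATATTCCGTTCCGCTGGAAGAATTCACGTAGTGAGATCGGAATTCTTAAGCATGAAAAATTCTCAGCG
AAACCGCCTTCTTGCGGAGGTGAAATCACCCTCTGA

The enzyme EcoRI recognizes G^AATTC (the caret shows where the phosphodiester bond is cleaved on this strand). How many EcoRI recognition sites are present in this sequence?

2

GAATTC occurs starting at positions 92, 112.
EcoRI cuts at 2 sites.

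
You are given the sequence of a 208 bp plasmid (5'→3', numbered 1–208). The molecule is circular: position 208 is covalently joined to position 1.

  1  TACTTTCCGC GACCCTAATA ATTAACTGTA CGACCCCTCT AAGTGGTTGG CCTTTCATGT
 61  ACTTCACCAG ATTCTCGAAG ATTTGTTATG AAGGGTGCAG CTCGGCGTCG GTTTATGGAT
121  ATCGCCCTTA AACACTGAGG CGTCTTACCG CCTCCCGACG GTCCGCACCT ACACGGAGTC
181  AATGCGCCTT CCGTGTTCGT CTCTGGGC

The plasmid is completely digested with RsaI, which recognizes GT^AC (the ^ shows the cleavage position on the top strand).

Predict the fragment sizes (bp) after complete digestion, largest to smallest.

RsaI sites (GTAC) start at positions 28, 59.
RsaI cuts after base 2 of each site, so after positions 29, 60.
Circular molecule, 2 cuts → 2 fragments:
  30–60 → 31 bp
  61–208 then 1–29 → 148 + 29 = 177 bp
Sorted largest to smallest: 177, 31 bp.

177, 31 bp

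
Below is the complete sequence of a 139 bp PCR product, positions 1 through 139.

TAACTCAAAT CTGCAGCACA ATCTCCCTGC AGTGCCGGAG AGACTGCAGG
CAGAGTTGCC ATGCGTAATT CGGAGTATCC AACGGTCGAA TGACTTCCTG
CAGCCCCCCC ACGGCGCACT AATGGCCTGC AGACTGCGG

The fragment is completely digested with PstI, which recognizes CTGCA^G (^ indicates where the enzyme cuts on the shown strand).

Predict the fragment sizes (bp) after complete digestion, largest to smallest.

54, 29, 17, 16, 15, 8 bp

PstI sites (CTGCAG) start at positions 11, 27, 44, 98, 127.
PstI cuts after base 5 of each site (before the last base), so after positions 15, 31, 48, 102, 131.
Linear molecule, 5 cuts → 6 fragments:
  1–15 → 15 bp
  16–31 → 16 bp
  32–48 → 17 bp
  49–102 → 54 bp
  103–131 → 29 bp
  132–139 → 8 bp
Sorted largest to smallest: 54, 29, 17, 16, 15, 8 bp.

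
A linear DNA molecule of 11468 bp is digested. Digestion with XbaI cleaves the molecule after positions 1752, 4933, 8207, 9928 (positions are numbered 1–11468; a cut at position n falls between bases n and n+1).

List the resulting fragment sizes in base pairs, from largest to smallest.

Linear molecule, 4 cuts → 5 fragments:
  1752 − 0 = 1752 bp
  4933 − 1752 = 3181 bp
  8207 − 4933 = 3274 bp
  9928 − 8207 = 1721 bp
  11468 − 9928 = 1540 bp
Sorted largest to smallest: 3274, 3181, 1752, 1721, 1540 bp.

3274, 3181, 1752, 1721, 1540 bp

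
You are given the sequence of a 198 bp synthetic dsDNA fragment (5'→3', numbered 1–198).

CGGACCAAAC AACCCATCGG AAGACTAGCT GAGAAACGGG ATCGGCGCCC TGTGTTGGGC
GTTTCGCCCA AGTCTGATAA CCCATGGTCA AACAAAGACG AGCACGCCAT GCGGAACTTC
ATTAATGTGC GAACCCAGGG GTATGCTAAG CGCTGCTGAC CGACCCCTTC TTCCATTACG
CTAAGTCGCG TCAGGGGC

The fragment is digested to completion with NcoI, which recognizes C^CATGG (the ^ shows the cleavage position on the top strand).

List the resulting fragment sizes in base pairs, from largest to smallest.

116, 82 bp

The NcoI site (CCATGG) starts at position 82.
NcoI cuts after the first base of each site, so after position 82.
Linear molecule, 1 cut → 2 fragments:
  1–82 → 82 bp
  83–198 → 116 bp
Sorted largest to smallest: 116, 82 bp.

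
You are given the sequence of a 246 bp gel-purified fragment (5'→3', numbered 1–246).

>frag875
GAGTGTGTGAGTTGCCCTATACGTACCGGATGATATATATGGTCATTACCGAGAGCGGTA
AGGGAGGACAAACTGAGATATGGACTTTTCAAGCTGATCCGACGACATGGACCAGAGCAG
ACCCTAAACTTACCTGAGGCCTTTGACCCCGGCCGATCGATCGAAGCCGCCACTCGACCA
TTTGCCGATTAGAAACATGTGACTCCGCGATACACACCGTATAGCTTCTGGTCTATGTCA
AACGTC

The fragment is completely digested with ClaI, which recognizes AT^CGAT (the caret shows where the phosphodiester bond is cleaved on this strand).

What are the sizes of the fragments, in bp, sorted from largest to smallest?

157, 89 bp

The ClaI site (ATCGAT) starts at position 156.
ClaI cuts after base 2 of each site, so after position 157.
Linear molecule, 1 cut → 2 fragments:
  1–157 → 157 bp
  158–246 → 89 bp
Sorted largest to smallest: 157, 89 bp.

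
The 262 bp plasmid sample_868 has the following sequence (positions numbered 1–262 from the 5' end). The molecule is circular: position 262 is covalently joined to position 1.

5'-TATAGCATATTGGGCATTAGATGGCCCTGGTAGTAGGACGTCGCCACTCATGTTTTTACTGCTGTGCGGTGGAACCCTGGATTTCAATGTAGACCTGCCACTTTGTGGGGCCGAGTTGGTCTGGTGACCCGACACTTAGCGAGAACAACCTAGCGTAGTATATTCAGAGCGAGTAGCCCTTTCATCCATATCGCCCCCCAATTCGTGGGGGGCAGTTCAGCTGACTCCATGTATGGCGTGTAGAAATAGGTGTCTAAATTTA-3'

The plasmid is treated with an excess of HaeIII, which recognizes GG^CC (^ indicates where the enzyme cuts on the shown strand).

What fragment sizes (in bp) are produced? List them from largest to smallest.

HaeIII sites (GGCC) start at positions 23, 109.
HaeIII cuts after base 2 of each site, so after positions 24, 110.
Circular molecule, 2 cuts → 2 fragments:
  25–110 → 86 bp
  111–262 then 1–24 → 152 + 24 = 176 bp
Sorted largest to smallest: 176, 86 bp.

176, 86 bp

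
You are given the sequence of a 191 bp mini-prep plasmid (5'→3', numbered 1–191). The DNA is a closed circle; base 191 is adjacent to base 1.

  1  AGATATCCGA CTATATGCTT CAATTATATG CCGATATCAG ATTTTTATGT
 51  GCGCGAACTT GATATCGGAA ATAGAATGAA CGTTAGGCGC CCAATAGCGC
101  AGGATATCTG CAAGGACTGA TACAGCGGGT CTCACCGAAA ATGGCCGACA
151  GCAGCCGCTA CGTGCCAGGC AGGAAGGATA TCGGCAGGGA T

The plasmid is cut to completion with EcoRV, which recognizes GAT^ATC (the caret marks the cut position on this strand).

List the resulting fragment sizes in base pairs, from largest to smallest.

74, 42, 31, 28, 16 bp

EcoRV sites (GATATC) start at positions 2, 33, 61, 103, 177.
EcoRV cuts after base 3 of each site, so after positions 4, 35, 63, 105, 179.
Circular molecule, 5 cuts → 5 fragments:
  5–35 → 31 bp
  36–63 → 28 bp
  64–105 → 42 bp
  106–179 → 74 bp
  180–191 then 1–4 → 12 + 4 = 16 bp
Sorted largest to smallest: 74, 42, 31, 28, 16 bp.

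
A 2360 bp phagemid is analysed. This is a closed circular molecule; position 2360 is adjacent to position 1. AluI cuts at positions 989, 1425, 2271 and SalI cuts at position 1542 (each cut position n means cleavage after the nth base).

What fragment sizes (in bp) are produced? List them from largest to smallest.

Combined cut positions (sorted): 989, 1425, 1542, 2271.
Circular molecule, 4 cuts → 4 fragments:
  1425 − 989 = 436 bp
  1542 − 1425 = 117 bp
  2271 − 1542 = 729 bp
  wrap: 2360 − 2271 + 989 = 1078 bp
Sorted largest to smallest: 1078, 729, 436, 117 bp.

1078, 729, 436, 117 bp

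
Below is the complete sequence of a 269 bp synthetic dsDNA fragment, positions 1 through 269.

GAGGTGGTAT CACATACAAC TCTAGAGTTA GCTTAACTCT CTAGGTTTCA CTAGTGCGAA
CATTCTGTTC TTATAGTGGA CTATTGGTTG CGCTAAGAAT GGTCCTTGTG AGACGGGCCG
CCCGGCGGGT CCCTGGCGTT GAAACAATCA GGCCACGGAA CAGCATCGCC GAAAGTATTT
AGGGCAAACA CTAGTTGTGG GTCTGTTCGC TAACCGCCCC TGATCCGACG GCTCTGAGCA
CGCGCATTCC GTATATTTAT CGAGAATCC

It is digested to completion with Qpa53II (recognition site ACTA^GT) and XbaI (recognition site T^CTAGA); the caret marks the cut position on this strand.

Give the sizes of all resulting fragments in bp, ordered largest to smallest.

Qpa53II sites (ACTAGT) start at positions 50, 190.
Qpa53II cuts after base 4 of each site, so after positions 53, 193.
The XbaI site (TCTAGA) starts at position 21.
XbaI cuts after the first base of each site, so after position 21.
Combined cut positions: 21, 53, 193.
Linear molecule, 3 cuts → 4 fragments:
  1–21 → 21 bp
  22–53 → 32 bp
  54–193 → 140 bp
  194–269 → 76 bp
Sorted largest to smallest: 140, 76, 32, 21 bp.

140, 76, 32, 21 bp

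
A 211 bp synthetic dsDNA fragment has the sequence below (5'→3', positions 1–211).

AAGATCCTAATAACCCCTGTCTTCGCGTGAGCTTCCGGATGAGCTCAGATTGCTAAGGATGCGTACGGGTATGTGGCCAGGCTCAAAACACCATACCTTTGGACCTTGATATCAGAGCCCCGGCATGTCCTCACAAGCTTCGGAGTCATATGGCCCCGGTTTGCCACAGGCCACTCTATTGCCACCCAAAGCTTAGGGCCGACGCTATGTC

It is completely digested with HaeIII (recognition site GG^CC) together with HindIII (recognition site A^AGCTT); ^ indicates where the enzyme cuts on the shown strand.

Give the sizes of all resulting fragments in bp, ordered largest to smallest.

HaeIII sites (GGCC) start at positions 75, 152, 169, 197.
HaeIII cuts after base 2 of each site, so after positions 76, 153, 170, 198.
HindIII sites (AAGCTT) start at positions 135, 189.
HindIII cuts after the first base of each site, so after positions 135, 189.
Combined cut positions: 76, 135, 153, 170, 189, 198.
Linear molecule, 6 cuts → 7 fragments:
  1–76 → 76 bp
  77–135 → 59 bp
  136–153 → 18 bp
  154–170 → 17 bp
  171–189 → 19 bp
  190–198 → 9 bp
  199–211 → 13 bp
Sorted largest to smallest: 76, 59, 19, 18, 17, 13, 9 bp.

76, 59, 19, 18, 17, 13, 9 bp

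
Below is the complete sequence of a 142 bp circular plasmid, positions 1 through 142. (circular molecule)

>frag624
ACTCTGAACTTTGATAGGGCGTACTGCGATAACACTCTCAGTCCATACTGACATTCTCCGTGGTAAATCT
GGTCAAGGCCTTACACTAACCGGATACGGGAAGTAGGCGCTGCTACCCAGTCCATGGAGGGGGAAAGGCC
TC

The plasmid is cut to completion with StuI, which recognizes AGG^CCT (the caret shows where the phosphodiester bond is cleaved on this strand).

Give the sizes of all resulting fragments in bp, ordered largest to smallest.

StuI sites (AGGCCT) start at positions 76, 136.
StuI cuts after base 3 of each site, so after positions 78, 138.
Circular molecule, 2 cuts → 2 fragments:
  79–138 → 60 bp
  139–142 then 1–78 → 4 + 78 = 82 bp
Sorted largest to smallest: 82, 60 bp.

82, 60 bp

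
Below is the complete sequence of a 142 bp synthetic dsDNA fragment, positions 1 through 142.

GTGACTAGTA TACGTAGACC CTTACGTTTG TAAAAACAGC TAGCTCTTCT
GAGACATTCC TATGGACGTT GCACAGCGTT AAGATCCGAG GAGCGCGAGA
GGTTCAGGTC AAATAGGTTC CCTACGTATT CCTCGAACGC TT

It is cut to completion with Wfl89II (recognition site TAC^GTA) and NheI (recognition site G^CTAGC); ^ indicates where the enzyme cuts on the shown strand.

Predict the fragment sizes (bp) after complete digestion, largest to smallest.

Wfl89II sites (TACGTA) start at positions 11, 123.
Wfl89II cuts after base 3 of each site, so after positions 13, 125.
The NheI site (GCTAGC) starts at position 39.
NheI cuts after the first base of each site, so after position 39.
Combined cut positions: 13, 39, 125.
Linear molecule, 3 cuts → 4 fragments:
  1–13 → 13 bp
  14–39 → 26 bp
  40–125 → 86 bp
  126–142 → 17 bp
Sorted largest to smallest: 86, 26, 17, 13 bp.

86, 26, 17, 13 bp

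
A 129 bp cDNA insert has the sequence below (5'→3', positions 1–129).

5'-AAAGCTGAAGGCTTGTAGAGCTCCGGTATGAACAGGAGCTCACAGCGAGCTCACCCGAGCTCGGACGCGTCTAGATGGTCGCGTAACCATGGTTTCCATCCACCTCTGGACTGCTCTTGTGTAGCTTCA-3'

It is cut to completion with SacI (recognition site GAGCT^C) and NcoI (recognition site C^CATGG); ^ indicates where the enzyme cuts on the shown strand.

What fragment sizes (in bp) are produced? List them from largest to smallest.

SacI sites (GAGCTC) start at positions 18, 36, 47, 57.
SacI cuts after base 5 of each site (before the last base), so after positions 22, 40, 51, 61.
The NcoI site (CCATGG) starts at position 87.
NcoI cuts after the first base of each site, so after position 87.
Combined cut positions: 22, 40, 51, 61, 87.
Linear molecule, 5 cuts → 6 fragments:
  1–22 → 22 bp
  23–40 → 18 bp
  41–51 → 11 bp
  52–61 → 10 bp
  62–87 → 26 bp
  88–129 → 42 bp
Sorted largest to smallest: 42, 26, 22, 18, 11, 10 bp.

42, 26, 22, 18, 11, 10 bp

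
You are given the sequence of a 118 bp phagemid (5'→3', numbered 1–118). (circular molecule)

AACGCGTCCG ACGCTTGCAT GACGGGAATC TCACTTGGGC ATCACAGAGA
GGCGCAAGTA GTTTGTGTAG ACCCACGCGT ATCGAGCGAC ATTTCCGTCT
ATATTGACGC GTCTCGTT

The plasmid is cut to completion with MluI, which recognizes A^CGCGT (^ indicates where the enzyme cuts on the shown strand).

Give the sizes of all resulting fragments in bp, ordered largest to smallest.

73, 32, 13 bp

MluI sites (ACGCGT) start at positions 2, 75, 107.
MluI cuts after the first base of each site, so after positions 2, 75, 107.
Circular molecule, 3 cuts → 3 fragments:
  3–75 → 73 bp
  76–107 → 32 bp
  108–118 then 1–2 → 11 + 2 = 13 bp
Sorted largest to smallest: 73, 32, 13 bp.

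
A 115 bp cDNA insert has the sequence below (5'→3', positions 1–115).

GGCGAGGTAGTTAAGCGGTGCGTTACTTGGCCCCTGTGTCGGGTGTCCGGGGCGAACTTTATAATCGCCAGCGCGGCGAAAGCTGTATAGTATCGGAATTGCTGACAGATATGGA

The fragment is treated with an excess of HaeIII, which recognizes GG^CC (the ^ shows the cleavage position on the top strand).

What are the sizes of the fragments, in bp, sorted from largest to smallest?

85, 30 bp

The HaeIII site (GGCC) starts at position 29.
HaeIII cuts after base 2 of each site, so after position 30.
Linear molecule, 1 cut → 2 fragments:
  1–30 → 30 bp
  31–115 → 85 bp
Sorted largest to smallest: 85, 30 bp.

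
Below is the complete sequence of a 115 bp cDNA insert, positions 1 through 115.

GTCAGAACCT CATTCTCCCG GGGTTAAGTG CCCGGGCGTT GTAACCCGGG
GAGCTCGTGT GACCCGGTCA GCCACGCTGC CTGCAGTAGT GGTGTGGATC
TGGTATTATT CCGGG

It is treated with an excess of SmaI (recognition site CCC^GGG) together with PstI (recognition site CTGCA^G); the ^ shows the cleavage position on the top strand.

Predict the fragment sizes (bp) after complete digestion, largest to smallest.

SmaI sites (CCCGGG) start at positions 17, 31, 45.
SmaI cuts after base 3 of each site, so after positions 19, 33, 47.
The PstI site (CTGCAG) starts at position 81.
PstI cuts after base 5 of each site (before the last base), so after position 85.
Combined cut positions: 19, 33, 47, 85.
Linear molecule, 4 cuts → 5 fragments:
  1–19 → 19 bp
  20–33 → 14 bp
  34–47 → 14 bp
  48–85 → 38 bp
  86–115 → 30 bp
Sorted largest to smallest: 38, 30, 19, 14, 14 bp.

38, 30, 19, 14, 14 bp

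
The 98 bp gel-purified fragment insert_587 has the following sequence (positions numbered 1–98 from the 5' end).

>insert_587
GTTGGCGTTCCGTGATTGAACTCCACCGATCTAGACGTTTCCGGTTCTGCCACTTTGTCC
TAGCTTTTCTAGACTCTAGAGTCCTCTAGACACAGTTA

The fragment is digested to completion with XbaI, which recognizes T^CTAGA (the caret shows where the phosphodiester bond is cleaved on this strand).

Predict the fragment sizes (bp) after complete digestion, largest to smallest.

XbaI sites (TCTAGA) start at positions 30, 68, 75, 85.
XbaI cuts after the first base of each site, so after positions 30, 68, 75, 85.
Linear molecule, 4 cuts → 5 fragments:
  1–30 → 30 bp
  31–68 → 38 bp
  69–75 → 7 bp
  76–85 → 10 bp
  86–98 → 13 bp
Sorted largest to smallest: 38, 30, 13, 10, 7 bp.

38, 30, 13, 10, 7 bp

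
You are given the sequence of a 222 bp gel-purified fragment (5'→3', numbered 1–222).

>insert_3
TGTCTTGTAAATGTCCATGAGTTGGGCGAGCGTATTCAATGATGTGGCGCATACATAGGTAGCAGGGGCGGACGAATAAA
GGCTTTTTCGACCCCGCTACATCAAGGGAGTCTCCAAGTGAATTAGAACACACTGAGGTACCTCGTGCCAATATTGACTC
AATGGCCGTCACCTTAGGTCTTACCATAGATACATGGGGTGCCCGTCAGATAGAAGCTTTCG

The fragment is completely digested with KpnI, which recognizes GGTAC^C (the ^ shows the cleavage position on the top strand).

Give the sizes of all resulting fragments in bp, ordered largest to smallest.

The KpnI site (GGTACC) starts at position 137.
KpnI cuts after base 5 of each site (before the last base), so after position 141.
Linear molecule, 1 cut → 2 fragments:
  1–141 → 141 bp
  142–222 → 81 bp
Sorted largest to smallest: 141, 81 bp.

141, 81 bp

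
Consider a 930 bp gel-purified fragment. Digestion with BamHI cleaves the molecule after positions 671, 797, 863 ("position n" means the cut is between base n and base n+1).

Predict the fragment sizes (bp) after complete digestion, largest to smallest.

671, 126, 67, 66 bp

Linear molecule, 3 cuts → 4 fragments:
  671 − 0 = 671 bp
  797 − 671 = 126 bp
  863 − 797 = 66 bp
  930 − 863 = 67 bp
Sorted largest to smallest: 671, 126, 67, 66 bp.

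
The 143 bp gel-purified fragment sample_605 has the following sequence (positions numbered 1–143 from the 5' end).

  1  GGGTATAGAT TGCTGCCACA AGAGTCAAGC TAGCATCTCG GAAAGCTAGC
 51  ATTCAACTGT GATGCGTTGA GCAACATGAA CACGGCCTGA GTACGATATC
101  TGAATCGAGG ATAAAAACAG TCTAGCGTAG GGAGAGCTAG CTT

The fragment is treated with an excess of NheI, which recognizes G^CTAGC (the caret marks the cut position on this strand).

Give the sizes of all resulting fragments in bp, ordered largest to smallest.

91, 29, 16, 7 bp

NheI sites (GCTAGC) start at positions 29, 45, 136.
NheI cuts after the first base of each site, so after positions 29, 45, 136.
Linear molecule, 3 cuts → 4 fragments:
  1–29 → 29 bp
  30–45 → 16 bp
  46–136 → 91 bp
  137–143 → 7 bp
Sorted largest to smallest: 91, 29, 16, 7 bp.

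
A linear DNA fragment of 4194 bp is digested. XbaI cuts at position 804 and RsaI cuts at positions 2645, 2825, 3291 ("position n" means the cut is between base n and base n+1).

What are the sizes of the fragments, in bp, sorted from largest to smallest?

1841, 903, 804, 466, 180 bp

Combined cut positions (sorted): 804, 2645, 2825, 3291.
Linear molecule, 4 cuts → 5 fragments:
  804 − 0 = 804 bp
  2645 − 804 = 1841 bp
  2825 − 2645 = 180 bp
  3291 − 2825 = 466 bp
  4194 − 3291 = 903 bp
Sorted largest to smallest: 1841, 903, 804, 466, 180 bp.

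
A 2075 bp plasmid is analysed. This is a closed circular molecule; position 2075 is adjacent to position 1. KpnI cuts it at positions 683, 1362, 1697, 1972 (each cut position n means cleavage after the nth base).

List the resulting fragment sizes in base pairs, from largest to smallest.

786, 679, 335, 275 bp

Circular molecule, 4 cuts → 4 fragments:
  1362 − 683 = 679 bp
  1697 − 1362 = 335 bp
  1972 − 1697 = 275 bp
  wrap: 2075 − 1972 + 683 = 786 bp
Sorted largest to smallest: 786, 679, 335, 275 bp.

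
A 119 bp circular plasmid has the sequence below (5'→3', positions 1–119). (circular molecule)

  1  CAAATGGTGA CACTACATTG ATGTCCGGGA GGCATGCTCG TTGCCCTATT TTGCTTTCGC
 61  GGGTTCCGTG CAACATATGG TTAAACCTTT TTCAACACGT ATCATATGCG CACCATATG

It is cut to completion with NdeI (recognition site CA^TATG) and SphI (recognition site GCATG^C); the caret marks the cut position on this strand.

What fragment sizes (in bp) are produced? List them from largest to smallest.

NdeI sites (CATATG) start at positions 74, 103, 114.
NdeI cuts after base 2 of each site, so after positions 75, 104, 115.
The SphI site (GCATGC) starts at position 32.
SphI cuts after base 5 of each site (before the last base), so after position 36.
Combined cut positions: 36, 75, 104, 115.
Circular molecule, 4 cuts → 4 fragments:
  37–75 → 39 bp
  76–104 → 29 bp
  105–115 → 11 bp
  116–119 then 1–36 → 4 + 36 = 40 bp
Sorted largest to smallest: 40, 39, 29, 11 bp.

40, 39, 29, 11 bp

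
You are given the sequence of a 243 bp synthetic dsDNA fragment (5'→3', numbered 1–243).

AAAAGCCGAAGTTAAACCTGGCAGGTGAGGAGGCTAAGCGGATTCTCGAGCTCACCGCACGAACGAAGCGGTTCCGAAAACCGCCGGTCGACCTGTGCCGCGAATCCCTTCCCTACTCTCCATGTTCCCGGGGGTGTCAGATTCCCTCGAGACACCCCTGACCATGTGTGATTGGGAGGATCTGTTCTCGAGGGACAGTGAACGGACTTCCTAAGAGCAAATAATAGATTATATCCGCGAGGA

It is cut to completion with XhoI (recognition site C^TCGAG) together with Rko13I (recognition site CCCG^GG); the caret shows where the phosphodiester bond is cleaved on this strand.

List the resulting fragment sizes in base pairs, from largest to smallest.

85, 56, 45, 41, 16 bp

XhoI sites (CTCGAG) start at positions 45, 146, 187.
XhoI cuts after the first base of each site, so after positions 45, 146, 187.
The Rko13I site (CCCGGG) starts at position 127.
Rko13I cuts after base 4 of each site, so after position 130.
Combined cut positions: 45, 130, 146, 187.
Linear molecule, 4 cuts → 5 fragments:
  1–45 → 45 bp
  46–130 → 85 bp
  131–146 → 16 bp
  147–187 → 41 bp
  188–243 → 56 bp
Sorted largest to smallest: 85, 56, 45, 41, 16 bp.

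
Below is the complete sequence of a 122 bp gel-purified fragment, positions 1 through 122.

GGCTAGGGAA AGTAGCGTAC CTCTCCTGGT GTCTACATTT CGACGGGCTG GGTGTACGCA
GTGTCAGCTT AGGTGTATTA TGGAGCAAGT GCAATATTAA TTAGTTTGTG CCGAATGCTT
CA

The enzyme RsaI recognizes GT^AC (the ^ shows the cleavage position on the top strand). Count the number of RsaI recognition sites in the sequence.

GTAC occurs starting at positions 17, 54.
RsaI cuts at 2 sites.

2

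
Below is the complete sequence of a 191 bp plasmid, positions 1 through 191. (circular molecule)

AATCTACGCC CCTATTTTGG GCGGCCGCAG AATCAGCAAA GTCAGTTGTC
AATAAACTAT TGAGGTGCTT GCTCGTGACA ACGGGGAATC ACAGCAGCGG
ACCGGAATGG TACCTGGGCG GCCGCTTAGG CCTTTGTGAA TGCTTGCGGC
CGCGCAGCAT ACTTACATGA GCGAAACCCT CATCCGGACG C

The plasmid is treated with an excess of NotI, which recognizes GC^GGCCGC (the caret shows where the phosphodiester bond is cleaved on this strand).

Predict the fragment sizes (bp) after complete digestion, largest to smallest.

NotI sites (GCGGCCGC) start at positions 21, 118, 146.
NotI cuts after base 2 of each site, so after positions 22, 119, 147.
Circular molecule, 3 cuts → 3 fragments:
  23–119 → 97 bp
  120–147 → 28 bp
  148–191 then 1–22 → 44 + 22 = 66 bp
Sorted largest to smallest: 97, 66, 28 bp.

97, 66, 28 bp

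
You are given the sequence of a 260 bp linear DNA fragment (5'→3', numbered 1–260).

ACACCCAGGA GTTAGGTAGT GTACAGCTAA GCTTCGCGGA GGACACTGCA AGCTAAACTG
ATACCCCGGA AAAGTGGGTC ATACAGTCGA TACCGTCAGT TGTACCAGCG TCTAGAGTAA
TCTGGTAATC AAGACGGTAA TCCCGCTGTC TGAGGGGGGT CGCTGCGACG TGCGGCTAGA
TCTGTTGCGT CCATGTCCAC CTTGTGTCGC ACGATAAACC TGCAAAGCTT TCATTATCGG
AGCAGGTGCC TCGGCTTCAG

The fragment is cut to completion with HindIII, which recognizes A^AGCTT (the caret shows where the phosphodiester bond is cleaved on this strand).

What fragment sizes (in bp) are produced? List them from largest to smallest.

196, 35, 29 bp

HindIII sites (AAGCTT) start at positions 29, 225.
HindIII cuts after the first base of each site, so after positions 29, 225.
Linear molecule, 2 cuts → 3 fragments:
  1–29 → 29 bp
  30–225 → 196 bp
  226–260 → 35 bp
Sorted largest to smallest: 196, 35, 29 bp.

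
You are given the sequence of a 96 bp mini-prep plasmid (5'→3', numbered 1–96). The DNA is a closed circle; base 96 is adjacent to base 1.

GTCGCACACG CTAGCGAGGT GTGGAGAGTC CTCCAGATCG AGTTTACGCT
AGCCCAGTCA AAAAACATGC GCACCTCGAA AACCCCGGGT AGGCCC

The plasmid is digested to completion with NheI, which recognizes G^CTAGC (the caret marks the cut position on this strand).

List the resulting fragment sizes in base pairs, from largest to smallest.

58, 38 bp

NheI sites (GCTAGC) start at positions 10, 48.
NheI cuts after the first base of each site, so after positions 10, 48.
Circular molecule, 2 cuts → 2 fragments:
  11–48 → 38 bp
  49–96 then 1–10 → 48 + 10 = 58 bp
Sorted largest to smallest: 58, 38 bp.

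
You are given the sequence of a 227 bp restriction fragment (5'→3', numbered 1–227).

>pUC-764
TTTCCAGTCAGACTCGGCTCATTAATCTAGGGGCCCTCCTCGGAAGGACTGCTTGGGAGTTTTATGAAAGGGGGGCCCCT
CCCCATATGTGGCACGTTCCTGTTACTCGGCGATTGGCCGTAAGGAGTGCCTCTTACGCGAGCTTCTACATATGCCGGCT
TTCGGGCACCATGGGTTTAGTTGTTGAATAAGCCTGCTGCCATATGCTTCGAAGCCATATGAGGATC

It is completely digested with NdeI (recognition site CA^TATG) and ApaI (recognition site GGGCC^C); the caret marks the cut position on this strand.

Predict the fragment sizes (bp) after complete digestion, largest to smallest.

NdeI sites (CATATG) start at positions 84, 149, 201, 216.
NdeI cuts after base 2 of each site, so after positions 85, 150, 202, 217.
ApaI sites (GGGCCC) start at positions 31, 73.
ApaI cuts after base 5 of each site (before the last base), so after positions 35, 77.
Combined cut positions: 35, 77, 85, 150, 202, 217.
Linear molecule, 6 cuts → 7 fragments:
  1–35 → 35 bp
  36–77 → 42 bp
  78–85 → 8 bp
  86–150 → 65 bp
  151–202 → 52 bp
  203–217 → 15 bp
  218–227 → 10 bp
Sorted largest to smallest: 65, 52, 42, 35, 15, 10, 8 bp.

65, 52, 42, 35, 15, 10, 8 bp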